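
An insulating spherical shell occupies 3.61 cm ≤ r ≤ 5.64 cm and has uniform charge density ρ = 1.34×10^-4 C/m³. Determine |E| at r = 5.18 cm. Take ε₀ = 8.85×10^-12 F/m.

Take a concentric spherical Gaussian surface of radius r = 5.18 cm (within the shell material, 3.61 cm < r < 5.64 cm).
Only the shell between 3.61 cm and r is enclosed: Q_enc = ρ·(4π/3)(r³ − a³) = (1.34×10^-4)·(4π/3)·((0.0518)³ − (0.0361)³) = 5.161×10^-8 C.
Applying ∮E·dA = Q_enc/ε₀ with Φ = E(4πr²):
E = |Q_enc|/(4πε₀r²) = (5.161×10^-8)/(4π·8.85×10^-12·(0.0518)²) = 1.73e5 N/C.

|E| = 1.73×10^5 V/m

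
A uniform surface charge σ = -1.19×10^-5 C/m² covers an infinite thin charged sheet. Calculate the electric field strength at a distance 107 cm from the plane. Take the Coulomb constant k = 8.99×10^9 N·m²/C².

By planar symmetry E is perpendicular to the sheet and uniform; use a Gaussian pillbox with flat faces of area A on each side of the sheet.
Flux Φ = 2EA and Q_enc = σA, so 2EA = σA/ε₀ ⇒ E = |σ|/(2ε₀), independent of distance.
E = 2πk|σ| = 2π(8.99×10^9)(1.19e-5) = 6.72e5 N/C.

E ≈ 6.72×10^5 V/m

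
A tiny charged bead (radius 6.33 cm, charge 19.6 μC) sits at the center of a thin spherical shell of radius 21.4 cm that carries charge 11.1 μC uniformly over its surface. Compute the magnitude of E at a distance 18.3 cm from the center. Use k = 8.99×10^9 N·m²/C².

|E| ≈ 5.26e6 N/C

By spherical symmetry E is radial; choose a Gaussian sphere of radius r = 18.3 cm (between the bodies, 6.33 cm < r < 21.4 cm).
Only the inner charge is enclosed; the outer shell contributes nothing inside itself. Q_enc = 19.6 μC = 1.96×10^-5 C.
Since E is radial and uniform over the Gaussian sphere, Φ = E·4πr² = Q_enc/ε₀.
E = k|Q_enc|/r² = (8.99×10^9)(1.96×10^-5)/(0.183)² = 5.26×10^6 N/C.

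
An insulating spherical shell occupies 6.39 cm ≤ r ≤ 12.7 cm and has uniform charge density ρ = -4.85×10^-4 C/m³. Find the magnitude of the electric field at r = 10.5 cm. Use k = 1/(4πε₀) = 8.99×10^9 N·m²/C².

|E| ≈ 1.49×10^6 N/C

Symmetry ⇒ E = E(r) r̂. Gaussian sphere of radius r = 10.5 cm (within the shell material, 6.39 cm < r < 12.7 cm).
Only the shell between 6.39 cm and r is enclosed: Q_enc = ρ·(4π/3)(r³ − a³) = (-4.85×10^-4)·(4π/3)·((0.105)³ − (0.0639)³) = -1.822×10^-6 C.
Since E is radial and uniform over the Gaussian sphere, Φ = E·4πr² = Q_enc/ε₀.
E = k|Q_enc|/r² = (8.99×10^9)(1.822e-6)/(0.105)² = 1.49×10^6 N/C.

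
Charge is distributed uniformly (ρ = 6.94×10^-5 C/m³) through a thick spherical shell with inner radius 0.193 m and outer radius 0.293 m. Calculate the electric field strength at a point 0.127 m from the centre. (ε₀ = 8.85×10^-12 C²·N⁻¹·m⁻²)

Symmetry ⇒ E = E(r) r̂. Gaussian sphere of radius r = 0.127 m (r < 0.193 m, inside the empty cavity).
No charge is enclosed, so by Gauss's law E·4πr² = 0 ⇒ E = 0.

|E| = 0 N/C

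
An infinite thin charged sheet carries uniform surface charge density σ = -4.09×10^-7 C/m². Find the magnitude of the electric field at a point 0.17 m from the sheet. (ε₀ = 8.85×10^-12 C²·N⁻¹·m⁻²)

E ≈ 2.31×10^4 N/C

The symmetry is planar: E is normal to the sheet and the same magnitude on both sides. Take a pillbox straddling the sheet with end-cap area A.
Flux Φ = 2EA and Q_enc = σA, so 2EA = σA/ε₀ ⇒ E = |σ|/(2ε₀), independent of distance.
E = |σ|/(2ε₀) = (4.09e-7)/(2·8.85×10^-12) = 2.31e4 N/C.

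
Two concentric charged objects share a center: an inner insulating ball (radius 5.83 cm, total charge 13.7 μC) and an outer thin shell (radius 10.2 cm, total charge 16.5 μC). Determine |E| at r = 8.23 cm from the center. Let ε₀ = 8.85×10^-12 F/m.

Take a concentric spherical Gaussian surface of radius r = 8.23 cm (between the bodies, 5.83 cm < r < 10.2 cm).
Only the inner charge is enclosed; the outer shell contributes nothing inside itself. Q_enc = 13.7 μC = 1.37×10^-5 C.
Gauss's law: E·4πr² = Q_enc/ε₀.
E = |Q_enc|/(4πε₀r²) = (1.37×10^-5)/(4π·8.85×10^-12·(0.0823)²) = 1.82e7 N/C.

E = 1.82×10^7 N/C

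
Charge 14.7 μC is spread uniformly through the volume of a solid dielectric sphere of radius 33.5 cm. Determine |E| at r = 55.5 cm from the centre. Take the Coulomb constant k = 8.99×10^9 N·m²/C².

Take a concentric spherical Gaussian surface of radius r = 55.5 cm (r > R, so the entire charge is enclosed).
Q_enc = 14.7 μC = 1.47×10^-5 C.
By Gauss's law, ∮E·dA = E·4πr² = Q_enc/ε₀.
E = k|Q_enc|/r² = (8.99×10^9)(1.47e-5)/(0.555)² = 4.29×10^5 N/C.

4.29×10^5 N/C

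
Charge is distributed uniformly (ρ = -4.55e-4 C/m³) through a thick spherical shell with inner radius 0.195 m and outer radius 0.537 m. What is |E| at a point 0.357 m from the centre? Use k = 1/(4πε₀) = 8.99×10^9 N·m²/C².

Symmetry ⇒ E = E(r) r̂. Gaussian sphere of radius r = 0.357 m (within the shell material, 0.195 m < r < 0.537 m).
Only the shell between 0.195 m and r is enclosed: Q_enc = ρ·(4π/3)(r³ − a³) = (-4.55×10^-4)·(4π/3)·((0.357)³ − (0.195)³) = -7.259×10^-5 C.
Applying ∮E·dA = Q_enc/ε₀ with Φ = E(4πr²):
E = k|Q_enc|/r² = (8.99×10^9)(7.259e-5)/(0.357)² = 5.12×10^6 N/C.

E = 5.12×10^6 N/C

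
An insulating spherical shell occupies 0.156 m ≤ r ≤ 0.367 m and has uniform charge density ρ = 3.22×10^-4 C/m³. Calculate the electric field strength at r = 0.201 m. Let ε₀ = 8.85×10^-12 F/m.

By spherical symmetry E is radial; choose a Gaussian sphere of radius r = 0.201 m (within the shell material, 0.156 m < r < 0.367 m).
Only the shell between 0.156 m and r is enclosed: Q_enc = ρ·(4π/3)(r³ − a³) = (3.22×10^-4)·(4π/3)·((0.201)³ − (0.156)³) = 5.832×10^-6 C.
By Gauss's law, ∮E·dA = E·4πr² = Q_enc/ε₀.
E = |Q_enc|/(4πε₀r²) = (5.832e-6)/(4π·8.85×10^-12·(0.201)²) = 1.30×10^6 N/C.

|E| = 1.30×10^6 N/C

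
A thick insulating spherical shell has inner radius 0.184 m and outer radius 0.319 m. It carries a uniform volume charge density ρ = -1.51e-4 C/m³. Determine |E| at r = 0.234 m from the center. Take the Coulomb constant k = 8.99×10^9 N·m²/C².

Symmetry ⇒ E = E(r) r̂. Gaussian sphere of radius r = 0.234 m (within the shell material, 0.184 m < r < 0.319 m).
Enclosed charge is the volume from a to r: Q_enc = (4π/3)ρ(r³ − a³) = -4.164×10^-6 C.
Since E is radial and uniform over the Gaussian sphere, Φ = E·4πr² = Q_enc/ε₀.
E = k|Q_enc|/r² = (8.99×10^9)(4.164×10^-6)/(0.234)² = 6.84×10^5 N/C.

|E| = 6.84×10^5 V/m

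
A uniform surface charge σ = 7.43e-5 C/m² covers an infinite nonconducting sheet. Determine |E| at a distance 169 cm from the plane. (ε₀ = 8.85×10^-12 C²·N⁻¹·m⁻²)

The symmetry is planar: E is normal to the sheet and the same magnitude on both sides. Take a pillbox straddling the sheet with end-cap area A.
Only the two end caps contribute flux: Φ = 2EA. With Q_enc = σA, Gauss's law gives E = |σ|/(2ε₀).
E = |σ|/(2ε₀) = (7.43×10^-5)/(2·8.85×10^-12) = 4.20e6 N/C.

|E| ≈ 4.20e6 V/m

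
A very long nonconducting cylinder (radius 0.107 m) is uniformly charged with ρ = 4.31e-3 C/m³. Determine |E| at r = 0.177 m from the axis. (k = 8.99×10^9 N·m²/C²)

|E| ≈ 1.57×10^7 N/C

By cylindrical symmetry E is radial; use a coaxial Gaussian cylinder of radius 0.177 m and length L (r > 0.107 m, full cross-section enclosed).
λ_enc = ρ·πR² = (4.31×10^-3)π(0.107)² = 1.55e-4 C/m.
Applying ∮E·dA = Q_enc/ε₀ with the end caps contributing no flux:
E = 2k|λ_enc|/r = 2(8.99×10^9)(1.55e-4)/(0.177) = 1.57×10^7 N/C.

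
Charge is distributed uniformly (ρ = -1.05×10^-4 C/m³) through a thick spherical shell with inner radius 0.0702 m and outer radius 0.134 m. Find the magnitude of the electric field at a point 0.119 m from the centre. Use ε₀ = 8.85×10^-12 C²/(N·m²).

|E| = 3.74×10^5 V/m

Use a concentric Gaussian sphere at r = 0.119 m (within the shell material, 0.0702 m < r < 0.134 m).
Enclosed charge is the volume from a to r: Q_enc = (4π/3)ρ(r³ − a³) = -5.89×10^-7 C.
Since E is radial and uniform over the Gaussian sphere, Φ = E·4πr² = Q_enc/ε₀.
E = |Q_enc|/(4πε₀r²) = (5.89×10^-7)/(4π·8.85×10^-12·(0.119)²) = 3.74e5 N/C.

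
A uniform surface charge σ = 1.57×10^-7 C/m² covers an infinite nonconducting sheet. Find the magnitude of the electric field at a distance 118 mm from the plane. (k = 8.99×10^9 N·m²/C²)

The symmetry is planar: E is normal to the sheet and the same magnitude on both sides. Take a pillbox straddling the sheet with end-cap area A.
Flux Φ = 2EA and Q_enc = σA, so 2EA = σA/ε₀ ⇒ E = |σ|/(2ε₀), independent of distance.
E = 2πk|σ| = 2π(8.99×10^9)(1.57×10^-7) = 8.87×10^3 N/C.

|E| = 8.87e3 N/C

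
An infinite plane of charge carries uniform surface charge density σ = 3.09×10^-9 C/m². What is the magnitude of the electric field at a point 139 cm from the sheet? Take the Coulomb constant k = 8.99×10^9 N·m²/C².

The symmetry is planar: E is normal to the sheet and the same magnitude on both sides. Take a pillbox straddling the sheet with end-cap area A.
Only the two end caps contribute flux: Φ = 2EA. With Q_enc = σA, Gauss's law gives E = |σ|/(2ε₀).
E = 2πk|σ| = 2π(8.99×10^9)(3.09e-9) = 175 N/C.

E ≈ 175 N/C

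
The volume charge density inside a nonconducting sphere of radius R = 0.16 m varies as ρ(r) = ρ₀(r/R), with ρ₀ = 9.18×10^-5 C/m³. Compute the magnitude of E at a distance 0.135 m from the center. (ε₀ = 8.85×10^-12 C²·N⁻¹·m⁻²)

2.95×10^5 N/C

Symmetry ⇒ E = E(r) r̂. Gaussian sphere of radius r = 0.135 m (r < R).
Q_enc = ∫₀^r ρ(r')·4πr'² dr' = (4πρ₀/R) ∫₀^r r'^3 dr' = 4πρ₀ r^4/(4·R) = 5.987×10^-7 C.
Gauss's law: E·4πr² = Q_enc/ε₀.
E = |Q_enc|/(4πε₀r²) = (5.987×10^-7)/(4π·8.85×10^-12·(0.135)²) = 2.95×10^5 N/C.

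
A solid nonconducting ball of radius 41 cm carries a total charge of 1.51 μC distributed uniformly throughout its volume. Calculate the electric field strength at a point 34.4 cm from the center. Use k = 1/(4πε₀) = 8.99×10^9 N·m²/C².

|E| ≈ 6.78×10^4 N/C

Take a concentric spherical Gaussian surface of radius r = 34.4 cm (r < R).
Only the charge within r is enclosed: Q_enc = Q·(r/R)³ = (1.51 μC)·(34.4 cm/41 cm)³ = 8.919e-7 C.
Gauss's law: E·4πr² = Q_enc/ε₀.
E = k|Q_enc|/r² = (8.99×10^9)(8.919×10^-7)/(0.344)² = 6.78×10^4 N/C.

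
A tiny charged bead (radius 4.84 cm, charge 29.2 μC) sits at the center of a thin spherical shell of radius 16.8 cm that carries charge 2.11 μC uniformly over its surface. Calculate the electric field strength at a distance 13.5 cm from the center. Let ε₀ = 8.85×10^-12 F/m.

|E| = 1.44×10^7 V/m

Take a concentric spherical Gaussian surface of radius r = 13.5 cm (between the bodies, 4.84 cm < r < 16.8 cm).
Only the inner charge is enclosed; the outer shell contributes nothing inside itself. Q_enc = 29.2 μC = 2.92e-5 C.
Applying ∮E·dA = Q_enc/ε₀ with Φ = E(4πr²):
E = |Q_enc|/(4πε₀r²) = (2.92×10^-5)/(4π·8.85×10^-12·(0.135)²) = 1.44e7 N/C.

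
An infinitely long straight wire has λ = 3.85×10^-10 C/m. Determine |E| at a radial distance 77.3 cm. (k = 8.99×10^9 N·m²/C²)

E = 8.96 V/m

By cylindrical symmetry E is radial; use a coaxial Gaussian cylinder of radius 77.3 cm and length L.
Q_enc = λL, so λ_enc = 3.85e-10 C/m.
Since E is radial and uniform over the curved surface, Φ = E·2πrL = Q_enc/ε₀ = λ_enc L/ε₀.
E = 2k|λ_enc|/r = 2(8.99×10^9)(3.85×10^-10)/(0.773) = 8.96 N/C.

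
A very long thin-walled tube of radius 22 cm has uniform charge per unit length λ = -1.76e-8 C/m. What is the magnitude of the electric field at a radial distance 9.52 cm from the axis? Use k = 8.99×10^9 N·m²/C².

Choose a coaxial cylinder of radius r = 9.52 cm (arbitrary length L) as the Gaussian surface (r < 22 cm, inside the shell).
All the surface charge lies outside this cylinder: Q_enc = 0, hence E = 0.

E = 0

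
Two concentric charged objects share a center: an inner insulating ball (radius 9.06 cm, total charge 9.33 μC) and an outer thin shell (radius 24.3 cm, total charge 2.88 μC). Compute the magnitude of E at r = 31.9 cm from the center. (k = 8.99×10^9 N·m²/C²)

|E| ≈ 1.08×10^6 N/C

Symmetry ⇒ E = E(r) r̂. Gaussian sphere of radius r = 31.9 cm (r > 24.3 cm, enclosing both).
Q_enc = (9.33 μC) + (2.88 μC) = 1.221×10^-5 C.
By Gauss's law, ∮E·dA = E·4πr² = Q_enc/ε₀.
E = k|Q_enc|/r² = (8.99×10^9)(1.221e-5)/(0.319)² = 1.08e6 N/C.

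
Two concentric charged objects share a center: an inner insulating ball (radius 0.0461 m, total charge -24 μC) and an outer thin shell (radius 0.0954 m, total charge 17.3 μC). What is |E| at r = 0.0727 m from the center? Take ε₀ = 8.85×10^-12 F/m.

Symmetry ⇒ E = E(r) r̂. Gaussian sphere of radius r = 0.0727 m (between the bodies, 0.0461 m < r < 0.0954 m).
Only the inner charge is enclosed; the outer shell contributes nothing inside itself. Q_enc = -24 μC = -2.40×10^-5 C.
Since E is radial and uniform over the Gaussian sphere, Φ = E·4πr² = Q_enc/ε₀.
E = |Q_enc|/(4πε₀r²) = (2.40×10^-5)/(4π·8.85×10^-12·(0.0727)²) = 4.08×10^7 N/C.

E = 4.08e7 V/m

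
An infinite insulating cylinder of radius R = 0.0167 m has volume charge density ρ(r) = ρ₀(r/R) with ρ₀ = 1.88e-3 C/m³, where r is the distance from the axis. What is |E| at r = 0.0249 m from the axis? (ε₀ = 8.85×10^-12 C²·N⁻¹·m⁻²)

|E| = 7.93×10^5 V/m

By cylindrical symmetry E is radial; use a coaxial Gaussian cylinder of radius 0.0249 m and length L (r > R, full charge per length enclosed).
λ_enc = 2π ∫₀^R ρ₀(r'/R)^1 r' dr' = 2πρ₀R²/3 = 1.098e-6 C/m.
Since E is radial and uniform over the curved surface, Φ = E·2πrL = Q_enc/ε₀ = λ_enc L/ε₀.
E = |λ_enc|/(2πε₀r) = (1.098e-6)/(2π·8.85×10^-12·0.0249) = 7.93×10^5 N/C.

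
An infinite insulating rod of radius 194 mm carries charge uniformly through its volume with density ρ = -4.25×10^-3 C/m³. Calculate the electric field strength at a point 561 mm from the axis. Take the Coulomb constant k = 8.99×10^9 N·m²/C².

By cylindrical symmetry E is radial; use a coaxial Gaussian cylinder of radius 561 mm and length L (r > 194 mm, full cross-section enclosed).
λ_enc = ρ·πR² = (-4.25e-3)π(0.194)² = -5.025×10^-4 C/m.
Since E is radial and uniform over the curved surface, Φ = E·2πrL = Q_enc/ε₀ = λ_enc L/ε₀.
E = 2k|λ_enc|/r = 2(8.99×10^9)(5.025e-4)/(0.561) = 1.61×10^7 N/C.

|E| ≈ 1.61×10^7 V/m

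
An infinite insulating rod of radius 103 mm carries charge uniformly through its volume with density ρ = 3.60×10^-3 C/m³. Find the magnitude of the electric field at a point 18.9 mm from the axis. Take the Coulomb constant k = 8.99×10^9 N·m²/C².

E = 3.84e6 N/C

Choose a coaxial cylinder of radius r = 18.9 mm (arbitrary length L) as the Gaussian surface (r < R).
Charge inside radius r per length L is ρ·πr²·L, so λ_enc = ρπr² = 4.04e-6 C/m.
By Gauss's law (flux through the curved wall only), E·2πrL = λ_enc L/ε₀.
E = 2k|λ_enc|/r = 2(8.99×10^9)(4.04×10^-6)/(0.0189) = 3.84×10^6 N/C.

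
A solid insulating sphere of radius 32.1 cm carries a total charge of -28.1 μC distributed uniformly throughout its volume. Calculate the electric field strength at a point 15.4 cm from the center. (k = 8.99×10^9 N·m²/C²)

Take a concentric spherical Gaussian surface of radius r = 15.4 cm (r < R).
For a uniform sphere the enclosed fraction is (r/R)³, so Q_enc = (-28.1 μC)(0.154/0.321)³ = -3.103×10^-6 C.
By Gauss's law, ∮E·dA = E·4πr² = Q_enc/ε₀.
E = k|Q_enc|/r² = (8.99×10^9)(3.103×10^-6)/(0.154)² = 1.18×10^6 N/C.

|E| = 1.18e6 V/m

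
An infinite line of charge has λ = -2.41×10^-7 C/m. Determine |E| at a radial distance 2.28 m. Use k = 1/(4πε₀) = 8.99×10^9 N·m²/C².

|E| ≈ 1.90×10^3 N/C

Take a coaxial cylindrical Gaussian surface of radius r = 2.28 m and length L.
Q_enc = λL, so λ_enc = -2.41×10^-7 C/m.
Gauss's law: E·2πrL = λ_enc L/ε₀.
E = 2k|λ_enc|/r = 2(8.99×10^9)(2.41×10^-7)/(2.28) = 1.90×10^3 N/C.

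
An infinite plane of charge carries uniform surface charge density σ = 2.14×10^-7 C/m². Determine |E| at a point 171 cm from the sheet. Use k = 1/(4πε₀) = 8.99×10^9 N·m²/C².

By planar symmetry E is perpendicular to the sheet and uniform; use a Gaussian pillbox with flat faces of area A on each side of the sheet.
Only the two end caps contribute flux: Φ = 2EA. With Q_enc = σA, Gauss's law gives E = |σ|/(2ε₀).
E = 2πk|σ| = 2π(8.99×10^9)(2.14×10^-7) = 1.21×10^4 N/C.

|E| ≈ 1.21e4 N/C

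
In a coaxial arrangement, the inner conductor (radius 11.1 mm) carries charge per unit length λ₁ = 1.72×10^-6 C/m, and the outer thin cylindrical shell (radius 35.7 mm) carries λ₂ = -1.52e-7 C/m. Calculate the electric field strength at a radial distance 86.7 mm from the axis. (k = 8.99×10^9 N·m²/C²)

E ≈ 3.25e5 N/C

Coaxial Gaussian cylinder, radius r = 86.7 mm, length L (r > 35.7 mm, enclosing both).
λ_enc = λ₁ + λ₂ = (1.72e-6) + (-1.52e-7) = 1.568×10^-6 C/m.
By Gauss's law (flux through the curved wall only), E·2πrL = λ_enc L/ε₀.
E = 2k|λ_enc|/r = 2(8.99×10^9)(1.568×10^-6)/(0.0867) = 3.25×10^5 N/C.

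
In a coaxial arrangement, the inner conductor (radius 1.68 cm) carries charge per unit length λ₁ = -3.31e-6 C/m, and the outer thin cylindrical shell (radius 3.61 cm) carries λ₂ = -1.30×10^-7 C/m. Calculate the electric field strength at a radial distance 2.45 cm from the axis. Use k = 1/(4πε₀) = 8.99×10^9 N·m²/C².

|E| = 2.43×10^6 N/C

By cylindrical symmetry E is radial; use a coaxial Gaussian cylinder of radius 2.45 cm and length L (between the conductors, 1.68 cm < r < 3.61 cm).
Only the inner wire is enclosed; the outer shell contributes nothing inside itself. λ_enc = λ₁ = -3.31e-6 C/m.
Since E is radial and uniform over the curved surface, Φ = E·2πrL = Q_enc/ε₀ = λ_enc L/ε₀.
E = 2k|λ_enc|/r = 2(8.99×10^9)(3.31×10^-6)/(0.0245) = 2.43×10^6 N/C.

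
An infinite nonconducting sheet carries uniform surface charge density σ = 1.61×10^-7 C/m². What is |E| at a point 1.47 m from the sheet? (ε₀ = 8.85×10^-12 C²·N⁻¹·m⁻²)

E ≈ 9.10e3 V/m

By planar symmetry E is perpendicular to the sheet and uniform; use a Gaussian pillbox with flat faces of area A on each side of the sheet.
Flux Φ = 2EA and Q_enc = σA, so 2EA = σA/ε₀ ⇒ E = |σ|/(2ε₀), independent of distance.
E = |σ|/(2ε₀) = (1.61×10^-7)/(2·8.85×10^-12) = 9.10×10^3 N/C.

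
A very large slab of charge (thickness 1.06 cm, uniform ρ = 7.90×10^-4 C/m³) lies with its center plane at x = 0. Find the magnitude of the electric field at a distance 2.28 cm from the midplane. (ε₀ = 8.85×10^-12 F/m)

The point |x| = 2.28 cm lies outside the slab (half-thickness 0.0053 m). A symmetric pillbox spanning the full slab encloses Q_enc = ρ·d·A.
Flux = 2EA ⇒ E = |ρ|d/(2ε₀), independent of distance outside.
E = (7.90×10^-4)(0.0106)/(2·8.85×10^-12) = 4.73×10^5 N/C.

|E| = 4.73×10^5 N/C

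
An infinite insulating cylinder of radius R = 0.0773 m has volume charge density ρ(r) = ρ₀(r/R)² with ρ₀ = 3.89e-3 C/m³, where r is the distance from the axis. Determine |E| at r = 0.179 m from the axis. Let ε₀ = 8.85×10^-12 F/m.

E ≈ 3.67e6 V/m

Choose a coaxial cylinder of radius r = 0.179 m (arbitrary length L) as the Gaussian surface (r > R, full charge per length enclosed).
λ_enc = 2π ∫₀^R ρ₀(r'/R)^2 r' dr' = 2πρ₀R²/4 = 3.651e-5 C/m.
Since E is radial and uniform over the curved surface, Φ = E·2πrL = Q_enc/ε₀ = λ_enc L/ε₀.
E = |λ_enc|/(2πε₀r) = (3.651e-5)/(2π·8.85×10^-12·0.179) = 3.67×10^6 N/C.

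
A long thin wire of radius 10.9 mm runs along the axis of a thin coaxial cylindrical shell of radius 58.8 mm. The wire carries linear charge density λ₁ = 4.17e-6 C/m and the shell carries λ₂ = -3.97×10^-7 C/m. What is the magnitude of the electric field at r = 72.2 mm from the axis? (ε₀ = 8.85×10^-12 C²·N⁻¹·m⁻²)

Take a coaxial cylindrical Gaussian surface of radius r = 72.2 mm and length L (r > 58.8 mm, enclosing both).
λ_enc = λ₁ + λ₂ = (4.17e-6) + (-3.97×10^-7) = 3.773e-6 C/m.
Since E is radial and uniform over the curved surface, Φ = E·2πrL = Q_enc/ε₀ = λ_enc L/ε₀.
E = |λ_enc|/(2πε₀r) = (3.773×10^-6)/(2π·8.85×10^-12·0.0722) = 9.40×10^5 N/C.

E = 9.40×10^5 V/m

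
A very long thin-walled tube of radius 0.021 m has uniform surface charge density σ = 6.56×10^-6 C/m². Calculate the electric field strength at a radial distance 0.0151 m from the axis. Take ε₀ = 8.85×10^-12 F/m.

E = 0

By cylindrical symmetry E is radial; use a coaxial Gaussian cylinder of radius 0.0151 m and length L (r < 0.021 m, inside the shell).
All the surface charge lies outside this cylinder: Q_enc = 0, hence E = 0.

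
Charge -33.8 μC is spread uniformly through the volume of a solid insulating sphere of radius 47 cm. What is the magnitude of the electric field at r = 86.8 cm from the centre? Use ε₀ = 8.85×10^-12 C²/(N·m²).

By spherical symmetry E is radial; choose a Gaussian sphere of radius r = 86.8 cm (r > R, so the entire charge is enclosed).
Q_enc = -33.8 μC = -3.38×10^-5 C.
Gauss's law: E·4πr² = Q_enc/ε₀.
E = |Q_enc|/(4πε₀r²) = (3.38×10^-5)/(4π·8.85×10^-12·(0.868)²) = 4.03e5 N/C.

|E| = 4.03×10^5 N/C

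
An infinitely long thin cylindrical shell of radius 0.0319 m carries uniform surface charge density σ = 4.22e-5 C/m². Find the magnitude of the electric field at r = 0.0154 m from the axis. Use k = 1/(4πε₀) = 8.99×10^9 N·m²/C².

By cylindrical symmetry E is radial; use a coaxial Gaussian cylinder of radius 0.0154 m and length L (r < 0.0319 m, inside the shell).
No charge is enclosed, so Gauss's law gives E·2πrL = 0 ⇒ E = 0.

E = 0 (no enclosed charge)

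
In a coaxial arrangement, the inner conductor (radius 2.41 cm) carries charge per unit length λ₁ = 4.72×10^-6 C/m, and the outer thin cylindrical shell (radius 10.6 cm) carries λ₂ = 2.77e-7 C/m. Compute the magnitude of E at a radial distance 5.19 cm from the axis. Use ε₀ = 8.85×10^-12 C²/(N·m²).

Choose a coaxial cylinder of radius r = 5.19 cm (arbitrary length L) as the Gaussian surface (between the conductors, 2.41 cm < r < 10.6 cm).
The shell at 10.6 cm lies outside the Gaussian surface, so λ_enc = λ₁ = 4.72e-6 C/m.
By Gauss's law (flux through the curved wall only), E·2πrL = λ_enc L/ε₀.
E = |λ_enc|/(2πε₀r) = (4.72e-6)/(2π·8.85×10^-12·0.0519) = 1.64×10^6 N/C.

E = 1.64×10^6 N/C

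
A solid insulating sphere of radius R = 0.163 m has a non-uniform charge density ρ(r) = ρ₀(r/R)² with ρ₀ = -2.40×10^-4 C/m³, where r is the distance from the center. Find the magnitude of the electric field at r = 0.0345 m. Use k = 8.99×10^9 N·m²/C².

Take a concentric spherical Gaussian surface of radius r = 0.0345 m (r < R).
Integrate the density: Q_enc = 4π ∫₀^r ρ₀(r'/R)^2 r'² dr' = 4πρ₀ r^5/(5·R²) = -1.11×10^-9 C.
By Gauss's law, ∮E·dA = E·4πr² = Q_enc/ε₀.
E = k|Q_enc|/r² = (8.99×10^9)(1.11e-9)/(0.0345)² = 8.38e3 N/C.

E = 8.38×10^3 N/C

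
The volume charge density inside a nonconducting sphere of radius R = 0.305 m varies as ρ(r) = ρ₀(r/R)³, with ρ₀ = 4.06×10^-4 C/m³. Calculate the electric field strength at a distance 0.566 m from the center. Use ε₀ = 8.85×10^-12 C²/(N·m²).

Symmetry ⇒ E = E(r) r̂. Gaussian sphere of radius r = 0.566 m (r > R, all charge enclosed).
Q_enc = 4π ∫₀^R ρ₀(r'/R)^3 r'² dr' = 4πρ₀R³/6 = 2.413×10^-5 C.
Applying ∮E·dA = Q_enc/ε₀ with Φ = E(4πr²):
E = |Q_enc|/(4πε₀r²) = (2.413e-5)/(4π·8.85×10^-12·(0.566)²) = 6.77×10^5 N/C.

|E| = 6.77e5 N/C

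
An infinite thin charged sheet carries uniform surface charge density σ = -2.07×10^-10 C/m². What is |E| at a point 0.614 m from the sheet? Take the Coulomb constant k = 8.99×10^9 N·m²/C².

11.7 V/m

By planar symmetry E is perpendicular to the sheet and uniform; use a Gaussian pillbox with flat faces of area A on each side of the sheet.
Flux Φ = 2EA and Q_enc = σA, so 2EA = σA/ε₀ ⇒ E = |σ|/(2ε₀), independent of distance.
E = 2πk|σ| = 2π(8.99×10^9)(2.07×10^-10) = 11.7 N/C.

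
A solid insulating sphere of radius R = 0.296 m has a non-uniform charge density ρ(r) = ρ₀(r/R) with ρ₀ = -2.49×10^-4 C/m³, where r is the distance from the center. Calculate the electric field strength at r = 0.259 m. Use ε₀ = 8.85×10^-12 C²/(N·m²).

|E| ≈ 1.59e6 N/C

Symmetry ⇒ E = E(r) r̂. Gaussian sphere of radius r = 0.259 m (r < R).
Q_enc = ∫₀^r ρ(r')·4πr'² dr' = (4πρ₀/R) ∫₀^r r'^3 dr' = 4πρ₀ r^4/(4·R) = -1.189×10^-5 C.
Since E is radial and uniform over the Gaussian sphere, Φ = E·4πr² = Q_enc/ε₀.
E = |Q_enc|/(4πε₀r²) = (1.189e-5)/(4π·8.85×10^-12·(0.259)²) = 1.59×10^6 N/C.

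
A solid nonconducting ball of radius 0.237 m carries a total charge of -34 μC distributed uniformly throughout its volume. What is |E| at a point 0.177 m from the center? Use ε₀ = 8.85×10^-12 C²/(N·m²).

By spherical symmetry E is radial; choose a Gaussian sphere of radius r = 0.177 m (r < R).
For a uniform sphere the enclosed fraction is (r/R)³, so Q_enc = (-34 μC)(0.177/0.237)³ = -1.416×10^-5 C.
Since E is radial and uniform over the Gaussian sphere, Φ = E·4πr² = Q_enc/ε₀.
E = |Q_enc|/(4πε₀r²) = (1.416×10^-5)/(4π·8.85×10^-12·(0.177)²) = 4.06×10^6 N/C.

|E| = 4.06×10^6 V/m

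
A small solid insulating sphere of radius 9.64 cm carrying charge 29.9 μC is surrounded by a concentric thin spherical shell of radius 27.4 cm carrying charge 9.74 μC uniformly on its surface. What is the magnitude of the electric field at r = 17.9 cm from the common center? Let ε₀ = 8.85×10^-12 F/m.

E ≈ 8.39×10^6 N/C

Symmetry ⇒ E = E(r) r̂. Gaussian sphere of radius r = 17.9 cm (between the bodies, 9.64 cm < r < 27.4 cm).
Only the inner charge is enclosed; the outer shell contributes nothing inside itself. Q_enc = 29.9 μC = 2.99×10^-5 C.
Applying ∮E·dA = Q_enc/ε₀ with Φ = E(4πr²):
E = |Q_enc|/(4πε₀r²) = (2.99×10^-5)/(4π·8.85×10^-12·(0.179)²) = 8.39×10^6 N/C.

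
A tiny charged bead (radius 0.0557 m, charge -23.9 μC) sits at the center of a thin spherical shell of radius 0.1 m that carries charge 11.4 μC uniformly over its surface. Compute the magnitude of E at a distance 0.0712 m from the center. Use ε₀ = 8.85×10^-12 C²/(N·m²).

Symmetry ⇒ E = E(r) r̂. Gaussian sphere of radius r = 0.0712 m (between the bodies, 0.0557 m < r < 0.1 m).
Only the inner charge is enclosed; the outer shell contributes nothing inside itself. Q_enc = -23.9 μC = -2.39×10^-5 C.
Applying ∮E·dA = Q_enc/ε₀ with Φ = E(4πr²):
E = |Q_enc|/(4πε₀r²) = (2.39×10^-5)/(4π·8.85×10^-12·(0.0712)²) = 4.24e7 N/C.

|E| ≈ 4.24×10^7 N/C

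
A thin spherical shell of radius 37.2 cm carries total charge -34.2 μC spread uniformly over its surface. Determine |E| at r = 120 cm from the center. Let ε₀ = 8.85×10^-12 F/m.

By spherical symmetry E is radial; choose a Gaussian sphere of radius r = 120 cm (r > 37.2 cm).
The entire shell is enclosed: Q_enc = -3.42×10^-5 C.
Gauss's law: E·4πr² = Q_enc/ε₀.
E = |Q_enc|/(4πε₀r²) = (3.42e-5)/(4π·8.85×10^-12·(1.2)²) = 2.14×10^5 N/C.

2.14e5 N/C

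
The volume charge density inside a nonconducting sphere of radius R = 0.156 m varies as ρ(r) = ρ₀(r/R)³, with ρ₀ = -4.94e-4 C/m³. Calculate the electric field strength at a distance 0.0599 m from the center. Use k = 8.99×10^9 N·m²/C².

Symmetry ⇒ E = E(r) r̂. Gaussian sphere of radius r = 0.0599 m (r < R).
Q_enc = ∫₀^r ρ(r')·4πr'² dr' = (4πρ₀/R³) ∫₀^r r'^5 dr' = 4πρ₀ r^6/(6·R³) = -1.259×10^-8 C.
Applying ∮E·dA = Q_enc/ε₀ with Φ = E(4πr²):
E = k|Q_enc|/r² = (8.99×10^9)(1.259×10^-8)/(0.0599)² = 3.15×10^4 N/C.

|E| = 3.15×10^4 N/C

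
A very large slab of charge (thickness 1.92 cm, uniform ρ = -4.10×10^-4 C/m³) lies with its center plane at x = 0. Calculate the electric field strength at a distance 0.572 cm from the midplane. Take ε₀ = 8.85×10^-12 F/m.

E ≈ 2.65e5 V/m

By symmetry E is perpendicular to the slab. A Gaussian pillbox from −0.572 cm to +0.572 cm (face area A) lies entirely within the slab.
Q_enc = ρ·(2x)·A and flux = 2EA, so 2EA = 2ρxA/ε₀ ⇒ E = |ρ|x/ε₀.
E = (4.10×10^-4)(0.00572)/(8.85×10^-12) = 2.65×10^5 N/C.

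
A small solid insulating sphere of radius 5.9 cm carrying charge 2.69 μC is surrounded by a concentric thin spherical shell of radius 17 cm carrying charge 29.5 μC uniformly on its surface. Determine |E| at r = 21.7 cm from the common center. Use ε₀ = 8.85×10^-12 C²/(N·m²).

E ≈ 6.15×10^6 N/C

Use a concentric Gaussian sphere at r = 21.7 cm (r > 17 cm, enclosing both).
Q_enc = (2.69 μC) + (29.5 μC) = 3.219×10^-5 C.
Gauss's law: E·4πr² = Q_enc/ε₀.
E = |Q_enc|/(4πε₀r²) = (3.219×10^-5)/(4π·8.85×10^-12·(0.217)²) = 6.15×10^6 N/C.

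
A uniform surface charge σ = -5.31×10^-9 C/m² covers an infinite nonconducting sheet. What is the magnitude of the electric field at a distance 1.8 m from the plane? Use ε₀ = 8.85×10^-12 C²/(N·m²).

E = 300 N/C

Choose a cylindrical pillbox piercing the sheet, end faces (area A) parallel to it.
Only the two end caps contribute flux: Φ = 2EA. With Q_enc = σA, Gauss's law gives E = |σ|/(2ε₀).
E = |σ|/(2ε₀) = (5.31×10^-9)/(2·8.85×10^-12) = 300 N/C.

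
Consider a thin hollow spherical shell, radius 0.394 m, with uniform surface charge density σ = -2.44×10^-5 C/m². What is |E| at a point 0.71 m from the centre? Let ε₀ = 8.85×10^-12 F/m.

Symmetry ⇒ E = E(r) r̂. Gaussian sphere of radius r = 0.71 m (r > 0.394 m).
The entire shell is enclosed: Q_enc = σ·4πR² = (-2.44×10^-5)·4π·(0.394)² = -4.76e-5 C.
Since E is radial and uniform over the Gaussian sphere, Φ = E·4πr² = Q_enc/ε₀.
E = |Q_enc|/(4πε₀r²) = (4.76×10^-5)/(4π·8.85×10^-12·(0.71)²) = 8.49×10^5 N/C.

8.49×10^5 V/m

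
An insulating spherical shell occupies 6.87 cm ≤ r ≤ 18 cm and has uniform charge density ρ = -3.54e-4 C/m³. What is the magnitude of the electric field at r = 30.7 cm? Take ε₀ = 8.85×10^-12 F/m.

|E| = 7.79×10^5 N/C

Use a concentric Gaussian sphere at r = 30.7 cm (r > 18 cm, enclosing the whole shell).
Q_enc = ρ·(4π/3)(b³ − a³) = (-3.54e-4)·(4π/3)·((0.18)³ − (0.0687)³) = -8.167×10^-6 C.
By Gauss's law, ∮E·dA = E·4πr² = Q_enc/ε₀.
E = |Q_enc|/(4πε₀r²) = (8.167e-6)/(4π·8.85×10^-12·(0.307)²) = 7.79×10^5 N/C.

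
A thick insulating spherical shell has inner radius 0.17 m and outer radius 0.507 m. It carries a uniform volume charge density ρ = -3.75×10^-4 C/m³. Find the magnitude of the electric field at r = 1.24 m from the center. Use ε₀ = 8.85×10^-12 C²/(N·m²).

|E| ≈ 1.15e6 N/C

By spherical symmetry E is radial; choose a Gaussian sphere of radius r = 1.24 m (r > 0.507 m, enclosing the whole shell).
Q_enc = ρ·(4π/3)(b³ − a³) = (-3.75e-4)·(4π/3)·((0.507)³ − (0.17)³) = -1.97×10^-4 C.
By Gauss's law, ∮E·dA = E·4πr² = Q_enc/ε₀.
E = |Q_enc|/(4πε₀r²) = (1.97×10^-4)/(4π·8.85×10^-12·(1.24)²) = 1.15×10^6 N/C.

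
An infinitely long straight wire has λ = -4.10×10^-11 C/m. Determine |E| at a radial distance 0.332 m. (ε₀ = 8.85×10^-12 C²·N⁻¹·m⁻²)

|E| = 2.22 N/C

Coaxial Gaussian cylinder, radius r = 0.332 m, length L.
Q_enc = λL, so λ_enc = -4.10×10^-11 C/m.
Applying ∮E·dA = Q_enc/ε₀ with the end caps contributing no flux:
E = |λ_enc|/(2πε₀r) = (4.10×10^-11)/(2π·8.85×10^-12·0.332) = 2.22 N/C.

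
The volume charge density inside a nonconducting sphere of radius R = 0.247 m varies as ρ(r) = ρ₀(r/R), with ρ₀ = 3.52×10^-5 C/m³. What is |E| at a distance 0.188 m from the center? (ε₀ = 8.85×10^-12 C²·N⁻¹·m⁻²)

Use a concentric Gaussian sphere at r = 0.188 m (r < R).
Integrate the density: Q_enc = 4π ∫₀^r ρ₀(r'/R)^1 r'² dr' = 4πρ₀ r^4/(4·R) = 5.593×10^-7 C.
Gauss's law: E·4πr² = Q_enc/ε₀.
E = |Q_enc|/(4πε₀r²) = (5.593×10^-7)/(4π·8.85×10^-12·(0.188)²) = 1.42e5 N/C.

E ≈ 1.42×10^5 N/C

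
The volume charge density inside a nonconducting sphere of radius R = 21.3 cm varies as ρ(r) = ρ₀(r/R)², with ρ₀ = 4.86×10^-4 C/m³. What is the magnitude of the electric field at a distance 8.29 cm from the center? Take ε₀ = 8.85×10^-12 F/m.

Symmetry ⇒ E = E(r) r̂. Gaussian sphere of radius r = 8.29 cm (r < R).
Q_enc = ∫₀^r ρ(r')·4πr'² dr' = (4πρ₀/R²) ∫₀^r r'^4 dr' = 4πρ₀ r^5/(5·R²) = 1.054×10^-7 C.
Applying ∮E·dA = Q_enc/ε₀ with Φ = E(4πr²):
E = |Q_enc|/(4πε₀r²) = (1.054e-7)/(4π·8.85×10^-12·(0.0829)²) = 1.38×10^5 N/C.

E ≈ 1.38×10^5 V/m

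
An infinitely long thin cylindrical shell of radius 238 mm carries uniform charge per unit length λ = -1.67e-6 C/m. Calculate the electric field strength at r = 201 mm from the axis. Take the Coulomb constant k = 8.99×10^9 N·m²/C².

By cylindrical symmetry E is radial; use a coaxial Gaussian cylinder of radius 201 mm and length L (r < 238 mm, inside the shell).
All the surface charge lies outside this cylinder: Q_enc = 0, hence E = 0.

E = 0 (no enclosed charge)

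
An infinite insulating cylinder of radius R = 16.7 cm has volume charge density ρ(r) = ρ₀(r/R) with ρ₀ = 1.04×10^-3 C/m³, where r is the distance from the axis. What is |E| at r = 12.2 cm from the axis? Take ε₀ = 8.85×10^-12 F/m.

Choose a coaxial cylinder of radius r = 12.2 cm (arbitrary length L) as the Gaussian surface (r < R).
Integrating ρ over the cross-section to radius r: λ_enc = (2πρ₀/R) ∫₀^r r'^2 dr' = 2πρ₀ r^3/(3·R) = 2.368×10^-5 C/m.
By Gauss's law (flux through the curved wall only), E·2πrL = λ_enc L/ε₀.
E = |λ_enc|/(2πε₀r) = (2.368×10^-5)/(2π·8.85×10^-12·0.122) = 3.49×10^6 N/C.

|E| = 3.49e6 N/C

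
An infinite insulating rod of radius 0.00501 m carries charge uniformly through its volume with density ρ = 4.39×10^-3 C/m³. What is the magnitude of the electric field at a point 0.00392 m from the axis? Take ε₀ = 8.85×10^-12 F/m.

Choose a coaxial cylinder of radius r = 0.00392 m (arbitrary length L) as the Gaussian surface (r < R).
Enclosed charge per unit length: λ_enc = ρ·πr² = (4.39×10^-3)π(0.00392)² = 2.119×10^-7 C/m.
Since E is radial and uniform over the curved surface, Φ = E·2πrL = Q_enc/ε₀ = λ_enc L/ε₀.
E = |λ_enc|/(2πε₀r) = (2.119×10^-7)/(2π·8.85×10^-12·0.00392) = 9.72e5 N/C.

9.72e5 V/m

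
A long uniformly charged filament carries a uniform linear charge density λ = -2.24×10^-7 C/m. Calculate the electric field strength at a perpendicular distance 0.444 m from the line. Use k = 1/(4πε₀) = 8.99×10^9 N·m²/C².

E = 9.07×10^3 N/C

Coaxial Gaussian cylinder, radius r = 0.444 m, length L.
Q_enc = λL, so λ_enc = -2.24e-7 C/m.
Applying ∮E·dA = Q_enc/ε₀ with the end caps contributing no flux:
E = 2k|λ_enc|/r = 2(8.99×10^9)(2.24e-7)/(0.444) = 9.07e3 N/C.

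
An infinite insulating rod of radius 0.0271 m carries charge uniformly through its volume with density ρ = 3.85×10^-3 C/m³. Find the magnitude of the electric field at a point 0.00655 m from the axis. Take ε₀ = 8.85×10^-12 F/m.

|E| = 1.42×10^6 N/C

Choose a coaxial cylinder of radius r = 0.00655 m (arbitrary length L) as the Gaussian surface (r < R).
Charge inside radius r per length L is ρ·πr²·L, so λ_enc = ρπr² = 5.189×10^-7 C/m.
Gauss's law: E·2πrL = λ_enc L/ε₀.
E = |λ_enc|/(2πε₀r) = (5.189×10^-7)/(2π·8.85×10^-12·0.00655) = 1.42×10^6 N/C.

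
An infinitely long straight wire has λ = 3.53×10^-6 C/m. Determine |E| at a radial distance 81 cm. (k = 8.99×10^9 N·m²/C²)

Coaxial Gaussian cylinder, radius r = 81 cm, length L.
Q_enc = λL, so λ_enc = 3.53e-6 C/m.
By Gauss's law (flux through the curved wall only), E·2πrL = λ_enc L/ε₀.
E = 2k|λ_enc|/r = 2(8.99×10^9)(3.53×10^-6)/(0.81) = 7.84e4 N/C.

|E| ≈ 7.84e4 N/C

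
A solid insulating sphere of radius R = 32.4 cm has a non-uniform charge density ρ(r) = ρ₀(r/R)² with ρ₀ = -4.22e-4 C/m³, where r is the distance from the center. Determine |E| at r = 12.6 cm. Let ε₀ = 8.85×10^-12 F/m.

E ≈ 1.82×10^5 N/C

Symmetry ⇒ E = E(r) r̂. Gaussian sphere of radius r = 12.6 cm (r < R).
Integrate the density: Q_enc = 4π ∫₀^r ρ₀(r'/R)^2 r'² dr' = 4πρ₀ r^5/(5·R²) = -3.209×10^-7 C.
Since E is radial and uniform over the Gaussian sphere, Φ = E·4πr² = Q_enc/ε₀.
E = |Q_enc|/(4πε₀r²) = (3.209×10^-7)/(4π·8.85×10^-12·(0.126)²) = 1.82×10^5 N/C.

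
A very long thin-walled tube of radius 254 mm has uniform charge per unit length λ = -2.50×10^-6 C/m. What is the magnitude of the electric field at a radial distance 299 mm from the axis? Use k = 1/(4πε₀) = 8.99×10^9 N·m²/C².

Coaxial Gaussian cylinder, radius r = 299 mm, length L (r > 254 mm).
The full line charge is enclosed: λ_enc = -2.50e-6 C/m.
By Gauss's law (flux through the curved wall only), E·2πrL = λ_enc L/ε₀.
E = 2k|λ_enc|/r = 2(8.99×10^9)(2.50×10^-6)/(0.299) = 1.50×10^5 N/C.

E ≈ 1.50×10^5 N/C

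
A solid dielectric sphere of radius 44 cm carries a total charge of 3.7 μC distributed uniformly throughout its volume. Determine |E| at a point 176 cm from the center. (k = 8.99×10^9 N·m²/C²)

|E| = 1.07×10^4 V/m

Take a concentric spherical Gaussian surface of radius r = 176 cm (r > R, so the entire charge is enclosed).
Q_enc = 3.7 μC = 3.70e-6 C.
Applying ∮E·dA = Q_enc/ε₀ with Φ = E(4πr²):
E = k|Q_enc|/r² = (8.99×10^9)(3.70×10^-6)/(1.76)² = 1.07×10^4 N/C.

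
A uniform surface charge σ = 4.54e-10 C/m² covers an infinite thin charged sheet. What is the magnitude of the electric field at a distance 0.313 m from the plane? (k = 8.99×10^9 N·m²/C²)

The symmetry is planar: E is normal to the sheet and the same magnitude on both sides. Take a pillbox straddling the sheet with end-cap area A.
Only the two end caps contribute flux: Φ = 2EA. With Q_enc = σA, Gauss's law gives E = |σ|/(2ε₀).
E = 2πk|σ| = 2π(8.99×10^9)(4.54×10^-10) = 25.6 N/C.

|E| ≈ 25.6 N/C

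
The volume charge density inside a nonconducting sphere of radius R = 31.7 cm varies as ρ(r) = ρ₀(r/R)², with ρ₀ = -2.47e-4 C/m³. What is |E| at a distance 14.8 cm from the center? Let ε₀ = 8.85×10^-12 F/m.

By spherical symmetry E is radial; choose a Gaussian sphere of radius r = 14.8 cm (r < R).
Integrate the density: Q_enc = 4π ∫₀^r ρ₀(r'/R)^2 r'² dr' = 4πρ₀ r^5/(5·R²) = -4.387×10^-7 C.
Since E is radial and uniform over the Gaussian sphere, Φ = E·4πr² = Q_enc/ε₀.
E = |Q_enc|/(4πε₀r²) = (4.387×10^-7)/(4π·8.85×10^-12·(0.148)²) = 1.80×10^5 N/C.

|E| ≈ 1.80e5 V/m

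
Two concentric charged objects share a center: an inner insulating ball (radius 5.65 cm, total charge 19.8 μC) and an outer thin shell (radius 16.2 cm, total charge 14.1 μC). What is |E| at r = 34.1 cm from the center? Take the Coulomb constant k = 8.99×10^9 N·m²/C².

2.62×10^6 N/C

By spherical symmetry E is radial; choose a Gaussian sphere of radius r = 34.1 cm (r > 16.2 cm, enclosing both).
Q_enc = (19.8 μC) + (14.1 μC) = 3.39×10^-5 C.
Gauss's law: E·4πr² = Q_enc/ε₀.
E = k|Q_enc|/r² = (8.99×10^9)(3.39e-5)/(0.341)² = 2.62×10^6 N/C.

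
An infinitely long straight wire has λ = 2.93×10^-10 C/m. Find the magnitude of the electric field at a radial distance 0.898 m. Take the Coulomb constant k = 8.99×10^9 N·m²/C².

By cylindrical symmetry E is radial; use a coaxial Gaussian cylinder of radius 0.898 m and length L.
Q_enc = λL, so λ_enc = 2.93×10^-10 C/m.
By Gauss's law (flux through the curved wall only), E·2πrL = λ_enc L/ε₀.
E = 2k|λ_enc|/r = 2(8.99×10^9)(2.93×10^-10)/(0.898) = 5.87 N/C.

5.87 V/m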